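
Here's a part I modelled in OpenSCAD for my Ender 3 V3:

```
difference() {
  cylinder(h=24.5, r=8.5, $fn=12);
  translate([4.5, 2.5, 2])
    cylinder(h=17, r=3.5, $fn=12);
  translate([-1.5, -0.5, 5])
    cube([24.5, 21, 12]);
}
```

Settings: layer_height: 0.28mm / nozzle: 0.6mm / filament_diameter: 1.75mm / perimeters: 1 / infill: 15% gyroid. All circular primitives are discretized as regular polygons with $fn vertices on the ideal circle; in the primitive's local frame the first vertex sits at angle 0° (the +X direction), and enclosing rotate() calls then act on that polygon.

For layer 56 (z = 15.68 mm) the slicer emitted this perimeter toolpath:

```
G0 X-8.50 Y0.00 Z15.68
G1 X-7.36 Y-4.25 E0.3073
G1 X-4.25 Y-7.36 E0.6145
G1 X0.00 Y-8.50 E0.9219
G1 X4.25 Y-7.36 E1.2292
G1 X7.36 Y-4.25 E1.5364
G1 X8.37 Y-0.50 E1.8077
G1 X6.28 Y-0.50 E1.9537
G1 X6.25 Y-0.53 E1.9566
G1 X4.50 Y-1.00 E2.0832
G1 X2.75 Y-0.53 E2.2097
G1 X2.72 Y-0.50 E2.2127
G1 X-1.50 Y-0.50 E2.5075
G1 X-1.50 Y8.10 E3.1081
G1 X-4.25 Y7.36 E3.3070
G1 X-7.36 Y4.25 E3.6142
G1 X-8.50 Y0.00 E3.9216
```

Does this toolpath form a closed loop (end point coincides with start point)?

Start point (G0): (-8.50, 0.00). End point (last G1): the path returns to the start — closed.

yes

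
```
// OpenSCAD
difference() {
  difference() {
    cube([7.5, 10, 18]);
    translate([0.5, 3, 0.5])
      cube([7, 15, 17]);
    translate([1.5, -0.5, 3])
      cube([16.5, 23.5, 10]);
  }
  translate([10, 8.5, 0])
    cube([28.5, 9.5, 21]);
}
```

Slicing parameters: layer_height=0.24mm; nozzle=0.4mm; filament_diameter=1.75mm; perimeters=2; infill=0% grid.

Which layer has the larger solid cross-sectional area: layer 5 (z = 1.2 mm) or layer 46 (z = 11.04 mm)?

Layer 5 (z = 1.2): the 7.5×10 cube contributes its full rectangle (area 75.00 mm²); the cube at (0.5, 3) is present — its section is the full 7×15 rectangle (area 105.00 mm²); the cube at (1.5, -0.5) does not reach this height (z outside [3, 13]); Subtracting the remaining from the first: starting from the 7.5×10 cube (75.00 mm²), the 7×15 cube at (0.5, 3) partially overlaps it — only the 49.00 mm² overlap (of its 105.00 mm²) is removed, clipping the outline — area = 26.00 mm²; the cube at (10, 8.5) is present — its section is the full 28.5×9.5 rectangle (area 270.75 mm²); Subtracting the remaining from the first: starting from that combined region (26.00 mm²), the 28.5×9.5 cube at (10, 8.5) misses the remaining region (no effect) — area = 26.00 mm². So its area = 26.00 mm². Layer 46 (z = 11.04): the cube is present — its section is the full 7.5×10 rectangle (area 75.00 mm²); the cube at (0.5, 3) (footprint 7×15) is included at this height (area 105.00 mm²); the cube at (1.5, -0.5) is present — its section is the full 16.5×23.5 rectangle (area 387.75 mm²); Subtracting the remaining from the first: starting from the 7.5×10 cube (75.00 mm²), the 7×15 cube at (0.5, 3) partially overlaps it — only the 49.00 mm² overlap (of its 105.00 mm²) is removed, clipping the outline; the 16.5×23.5 cube at (1.5, -0.5) partially overlaps it — only the 18.00 mm² overlap (of its 387.75 mm²) is removed, clipping the outline — area = 8.00 mm²; the cube at (10, 8.5) is present — its section is the full 28.5×9.5 rectangle (area 270.75 mm²); Taking the first minus the rest: starting from that combined region (8.00 mm²), the 28.5×9.5 cube at (10, 8.5) misses the remaining region (no effect) — area = 8.00 mm². So its area = 8.00 mm². Layer 5 is larger (26.00 vs 8.00 mm²).

layer 5 (z = 1.2 mm)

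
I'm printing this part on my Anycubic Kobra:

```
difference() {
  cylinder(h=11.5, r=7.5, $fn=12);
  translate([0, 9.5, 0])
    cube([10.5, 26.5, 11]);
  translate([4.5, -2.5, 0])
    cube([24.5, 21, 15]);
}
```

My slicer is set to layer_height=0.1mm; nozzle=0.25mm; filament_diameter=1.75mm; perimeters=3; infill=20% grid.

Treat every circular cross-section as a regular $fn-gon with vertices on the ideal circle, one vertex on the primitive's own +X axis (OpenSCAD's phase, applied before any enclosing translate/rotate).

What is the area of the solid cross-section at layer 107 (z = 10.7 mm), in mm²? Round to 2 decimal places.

At z = 10.7 mm: the r=7.5 cylinder contributes a regular 12-gon of circumradius 7.5 (area = (12/2)·7.500²·sin(360°/12) = 168.75 mm²); the cube at (0, 9.5) (footprint 10.5×26.5) is included at this height (area 278.25 mm²); the cube at (4.5, -2.5) (footprint 24.5×21) is included at this height (area 514.50 mm²); After the difference (first − rest): starting from the r=7.5 cylinder (168.75 mm²), the 10.5×26.5 cube at (0, 9.5) misses the remaining region (no effect); the 24.5×21 cube at (4.5, -2.5) partially overlaps it — only the 18.02 mm² overlap (of its 514.50 mm²) is removed, clipping the outline — area = 150.73 mm². Overall, the cross-section is a single solid region. Net area = 150.73 mm².

150.73 mm²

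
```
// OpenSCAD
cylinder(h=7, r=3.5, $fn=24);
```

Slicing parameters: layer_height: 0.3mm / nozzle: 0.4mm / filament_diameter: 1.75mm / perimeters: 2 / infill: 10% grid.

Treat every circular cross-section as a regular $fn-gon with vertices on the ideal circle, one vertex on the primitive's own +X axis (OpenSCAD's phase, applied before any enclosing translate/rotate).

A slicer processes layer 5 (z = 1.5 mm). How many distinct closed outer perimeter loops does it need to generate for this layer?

At z = 1.5 mm: the r=3.5 cylinder gives a regular 24-gon of circumradius 3.5 (constant along its height). The result has 1 disconnected region.

1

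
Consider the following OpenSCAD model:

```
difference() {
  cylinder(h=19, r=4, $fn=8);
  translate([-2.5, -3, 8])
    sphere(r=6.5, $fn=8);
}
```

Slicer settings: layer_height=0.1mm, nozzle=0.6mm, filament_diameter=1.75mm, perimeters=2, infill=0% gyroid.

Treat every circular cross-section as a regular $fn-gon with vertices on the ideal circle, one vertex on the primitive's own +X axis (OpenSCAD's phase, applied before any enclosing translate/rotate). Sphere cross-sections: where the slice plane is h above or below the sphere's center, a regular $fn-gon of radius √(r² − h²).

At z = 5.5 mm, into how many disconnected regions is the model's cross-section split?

At z = 5.5 mm: the cylinder: section is a regular 8-gon, circumradius r=4; the r=6.5 sphere at (-2.5, -3) contributes a regular 8-gon of circumradius √(6.5²−2.5²) = 6.000; Taking the first minus the rest: starting from the r=4 cylinder, the r=6.5 sphere at (-2.5, -3) partially overlaps it — only the 32.72 mm² overlap (of its 101.82 mm²) is removed, clipping the outline — 1 connected region. The result has 1 disconnected region.

1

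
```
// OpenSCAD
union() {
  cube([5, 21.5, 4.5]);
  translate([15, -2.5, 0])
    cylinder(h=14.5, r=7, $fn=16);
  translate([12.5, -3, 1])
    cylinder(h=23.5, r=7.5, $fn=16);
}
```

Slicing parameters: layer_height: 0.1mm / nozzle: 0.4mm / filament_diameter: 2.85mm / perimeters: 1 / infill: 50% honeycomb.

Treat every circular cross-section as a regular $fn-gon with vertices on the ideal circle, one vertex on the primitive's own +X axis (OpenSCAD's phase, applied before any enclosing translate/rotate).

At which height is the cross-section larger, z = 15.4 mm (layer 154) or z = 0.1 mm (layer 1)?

Layer 154 (z = 15.4): the cube is absent (z outside [0, 4.5]); the cylinder at (15, -2.5) does not reach this height (z outside [0, 14.5]); the r=7.5 cylinder at (12.5, -3) contributes a regular 16-gon of circumradius 7.5 (area = (16/2)·7.500²·sin(360°/16) = 172.21 mm²); Taking the union: only the r=7.5 cylinder at (12.5, -3) is present, so the union is just that shape — area = 172.21 mm². So its area = 172.21 mm². Layer 1 (z = 0.1): the cube (footprint 5×21.5) is included at this height (area 107.50 mm²); the cylinder at (15, -2.5): section is a regular 16-gon, circumradius r=7 (area = (16/2)·7.000²·sin(360°/16) = 150.01 mm²); the cylinder at (12.5, -3) is not intersected at this z (z outside [1, 24.5]); Combining (union): the 2 present regions are separate (no shared area or edge), so areas and boundary lengths simply add and each stays a separate island — area = 257.51 mm². So its area = 257.51 mm². Layer 1 is larger (257.51 vs 172.21 mm²).

layer 1 (z = 0.1 mm)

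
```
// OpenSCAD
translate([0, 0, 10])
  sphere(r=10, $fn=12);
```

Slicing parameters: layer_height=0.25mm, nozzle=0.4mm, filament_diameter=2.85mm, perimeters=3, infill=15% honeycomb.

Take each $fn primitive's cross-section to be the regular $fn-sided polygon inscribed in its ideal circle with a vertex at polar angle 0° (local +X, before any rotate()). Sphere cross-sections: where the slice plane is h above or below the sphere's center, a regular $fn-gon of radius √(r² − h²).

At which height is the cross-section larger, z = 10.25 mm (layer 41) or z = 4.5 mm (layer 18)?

layer 41 (z = 10.25 mm)

Layer 41 (z = 10.25): the r=10 sphere contributes a regular 12-gon of circumradius √(10²−0.25²) = 9.997 (area = (12/2)·9.997²·sin(360°/12) = 299.81 mm²). So its area = 299.81 mm². Layer 18 (z = 4.5): the sphere: section is a regular 12-gon, circumradius = √(r²−h²) = √(10²−5.5²) = 8.352 (area = (12/2)·8.352²·sin(360°/12) = 209.25 mm²). So its area = 209.25 mm². Layer 41 is larger (299.81 vs 209.25 mm²).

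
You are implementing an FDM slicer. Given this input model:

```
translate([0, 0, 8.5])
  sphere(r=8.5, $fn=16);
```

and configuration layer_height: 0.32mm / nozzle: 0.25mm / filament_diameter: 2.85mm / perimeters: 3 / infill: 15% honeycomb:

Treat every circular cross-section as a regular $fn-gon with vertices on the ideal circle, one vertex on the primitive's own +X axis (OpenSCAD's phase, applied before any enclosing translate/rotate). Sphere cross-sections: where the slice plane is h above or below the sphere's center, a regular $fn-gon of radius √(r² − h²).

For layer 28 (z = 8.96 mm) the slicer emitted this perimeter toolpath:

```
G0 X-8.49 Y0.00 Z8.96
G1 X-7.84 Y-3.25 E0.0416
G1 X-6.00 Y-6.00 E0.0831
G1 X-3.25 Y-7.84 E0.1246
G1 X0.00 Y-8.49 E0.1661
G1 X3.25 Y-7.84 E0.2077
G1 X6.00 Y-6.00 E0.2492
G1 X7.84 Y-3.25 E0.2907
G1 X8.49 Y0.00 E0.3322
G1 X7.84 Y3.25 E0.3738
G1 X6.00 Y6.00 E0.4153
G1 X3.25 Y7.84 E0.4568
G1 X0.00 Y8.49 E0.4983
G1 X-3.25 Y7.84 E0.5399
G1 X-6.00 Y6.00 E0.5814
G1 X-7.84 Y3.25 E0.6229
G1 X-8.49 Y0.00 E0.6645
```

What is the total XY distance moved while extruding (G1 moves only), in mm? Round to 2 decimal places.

52.99 mm

Sum the Euclidean lengths of each G1 segment: total = 52.99 mm.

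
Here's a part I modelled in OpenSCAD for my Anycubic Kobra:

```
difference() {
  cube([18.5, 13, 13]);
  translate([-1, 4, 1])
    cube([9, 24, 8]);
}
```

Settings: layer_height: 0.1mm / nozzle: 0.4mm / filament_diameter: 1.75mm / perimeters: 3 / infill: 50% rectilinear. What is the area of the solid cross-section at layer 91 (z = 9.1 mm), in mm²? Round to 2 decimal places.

At z = 9.1 mm: the cube (footprint 18.5×13) is included at this height (area 240.50 mm²); the cube at (-1, 4) is not intersected at this z (z outside [1, 9]); After the difference (first − rest): none of the subtracted shapes is present at this height, so the 18.5×13 cube is unchanged — area = 240.50 mm². Overall, the cross-section is a single solid region. Net area = 240.50 mm².

240.50 mm²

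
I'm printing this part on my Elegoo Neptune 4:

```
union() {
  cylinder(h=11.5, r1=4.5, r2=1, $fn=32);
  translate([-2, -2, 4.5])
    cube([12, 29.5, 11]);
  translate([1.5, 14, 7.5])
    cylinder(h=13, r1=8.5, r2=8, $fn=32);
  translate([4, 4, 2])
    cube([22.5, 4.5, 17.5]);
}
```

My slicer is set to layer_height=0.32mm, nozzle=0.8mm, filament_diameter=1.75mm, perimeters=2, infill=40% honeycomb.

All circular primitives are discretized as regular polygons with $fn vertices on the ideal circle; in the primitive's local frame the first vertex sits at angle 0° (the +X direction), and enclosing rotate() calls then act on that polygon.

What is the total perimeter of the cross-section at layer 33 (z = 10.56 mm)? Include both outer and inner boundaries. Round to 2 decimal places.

At z = 10.56 mm: the cone (r1=4.5→r2=1) has section circumradius 1.286 here — a regular 32-gon (perimeter = 2·32·1.286·sin(180°/32) = 8.07 mm); the cube at (-2, -2) (footprint 12×29.5) is included at this height (perimeter 83.00 mm); the cone at (1.5, 14) contributes a regular 32-gon of circumradius 8.382 (interpolated between r1=8.5 and r2=8 at t=0.235) (perimeter = 2·32·8.382·sin(180°/32) = 52.58 mm); the cube at (4, 4) is present — its section is the full 22.5×4.5 rectangle (perimeter 54.00 mm); Combining (union): the regions partially overlap (shared area 198.56 mm²), so the edge portions inside another operand are dropped and the merged outline is re-measured after clipping — boundary = 119.88 mm. Overall, the cross-section is a single solid region. Total boundary length (outer) = 119.88 mm.

119.88 mm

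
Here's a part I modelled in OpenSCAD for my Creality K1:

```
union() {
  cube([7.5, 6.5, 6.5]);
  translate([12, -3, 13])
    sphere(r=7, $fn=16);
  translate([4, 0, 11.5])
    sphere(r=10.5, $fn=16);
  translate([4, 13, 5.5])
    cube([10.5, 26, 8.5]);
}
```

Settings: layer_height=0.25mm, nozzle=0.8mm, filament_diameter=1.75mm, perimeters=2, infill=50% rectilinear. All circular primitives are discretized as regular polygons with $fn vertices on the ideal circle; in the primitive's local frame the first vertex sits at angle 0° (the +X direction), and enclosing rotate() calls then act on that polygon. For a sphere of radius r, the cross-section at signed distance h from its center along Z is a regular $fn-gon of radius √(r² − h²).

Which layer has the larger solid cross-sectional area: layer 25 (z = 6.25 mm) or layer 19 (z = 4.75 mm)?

layer 25 (z = 6.25 mm)

Layer 25 (z = 6.25): the 7.5×6.5 cube contributes its full rectangle (area 48.75 mm²); the r=7 sphere at (12, -3) slices to a regular 16-gon of circumradius 1.854 (√(r²−h²) with h=6.75 from center) (area = (16/2)·1.854²·sin(360°/16) = 10.52 mm²); the sphere at (4, 0): section is a regular 16-gon, circumradius = √(r²−h²) = √(10.5²−5.25²) = 9.093 (area = (16/2)·9.093²·sin(360°/16) = 253.15 mm²); the cube at (4, 13) (footprint 10.5×26) is included at this height (area 273.00 mm²); Taking the union: the regions partially overlap — summed areas 585.42 mm² minus the doubly-counted overlap 55.36 mm² gives 530.06 mm² — area = 530.06 mm². So its area = 530.06 mm². Layer 19 (z = 4.75): the cube (footprint 7.5×6.5) is included at this height (area 48.75 mm²); the sphere at (12, -3) does not reach this height (|z−center|=8.250 > r=7); the sphere at (4, 0): section is a regular 16-gon, circumradius = √(r²−h²) = √(10.5²−6.75²) = 8.043 (area = (16/2)·8.043²·sin(360°/16) = 198.04 mm²); the cube at (4, 13) is not intersected at this z (z outside [5.5, 14]); Taking the union: the 7.5×6.5 cube lies entirely inside the r=10.5 sphere at (4, 0), so the union is just the r=10.5 sphere at (4, 0) — area = 198.04 mm². So its area = 198.04 mm². Layer 25 is larger (530.06 vs 198.04 mm²).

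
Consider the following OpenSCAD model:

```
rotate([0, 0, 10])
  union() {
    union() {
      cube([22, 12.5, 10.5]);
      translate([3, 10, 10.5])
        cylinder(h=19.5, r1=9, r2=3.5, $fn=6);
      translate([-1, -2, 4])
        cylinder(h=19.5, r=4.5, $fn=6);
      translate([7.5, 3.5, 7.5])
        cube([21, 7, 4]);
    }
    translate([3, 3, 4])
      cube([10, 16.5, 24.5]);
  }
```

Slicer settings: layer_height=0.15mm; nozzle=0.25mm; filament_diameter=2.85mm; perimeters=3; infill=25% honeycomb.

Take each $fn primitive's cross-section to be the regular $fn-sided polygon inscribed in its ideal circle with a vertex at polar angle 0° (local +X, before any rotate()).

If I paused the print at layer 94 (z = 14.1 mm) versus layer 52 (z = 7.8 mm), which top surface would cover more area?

Layer 94 (z = 14.1): the cube does not reach this height (z outside [0, 10.5]); the cone at (3, 10) contributes a regular 6-gon of circumradius 7.985 (interpolated between r1=9 and r2=3.5 at t=0.185) (area = (6/2)·7.985²·sin(360°/6) = 165.64 mm²); the cylinder at (-1, -2): section is a regular 6-gon, circumradius r=4.5 (area = (6/2)·4.500²·sin(360°/6) = 52.61 mm²); the cube at (7.5, 3.5) does not reach this height (z outside [7.5, 11.5]); Taking the union: the 2 present regions are separate (no shared area or edge), so areas and boundary lengths simply add and each stays a separate island — area = 218.25 mm²; the 10×16.5 cube at (3, 3) contributes its full rectangle (area 165.00 mm²); Combining (union): the regions partially overlap — summed areas 383.25 mm² minus the doubly-counted overlap 82.82 mm² gives 300.43 mm² — area = 300.43 mm²; (rotated 10° about Z; rotation is an isometry so areas/perimeters/island counts are preserved). So its area = 300.43 mm². Layer 52 (z = 7.8): the cube (footprint 22×12.5) is included at this height (area 275.00 mm²); the cone at (3, 10) is not intersected at this z (z outside [10.5, 30]); the r=4.5 cylinder at (-1, -2) gives a regular 6-gon of circumradius 4.5 (constant along its height) (area = (6/2)·4.500²·sin(360°/6) = 52.61 mm²); the cube at (7.5, 3.5) (footprint 21×7) is included at this height (area 147.00 mm²); Taking the union: the regions partially overlap — summed areas 474.61 mm² minus the doubly-counted overlap 104.91 mm² gives 369.70 mm² — area = 369.70 mm²; the 10×16.5 cube at (3, 3) contributes its full rectangle (area 165.00 mm²); Merging all regions: the regions partially overlap — summed areas 534.70 mm² minus the doubly-counted overlap 95.00 mm² gives 439.70 mm² — area = 439.70 mm²; (rotated 10° about Z; rotation is an isometry so areas/perimeters/island counts are preserved). So its area = 439.70 mm². Layer 52 is larger (439.70 vs 300.43 mm²).

layer 52 (z = 7.8 mm)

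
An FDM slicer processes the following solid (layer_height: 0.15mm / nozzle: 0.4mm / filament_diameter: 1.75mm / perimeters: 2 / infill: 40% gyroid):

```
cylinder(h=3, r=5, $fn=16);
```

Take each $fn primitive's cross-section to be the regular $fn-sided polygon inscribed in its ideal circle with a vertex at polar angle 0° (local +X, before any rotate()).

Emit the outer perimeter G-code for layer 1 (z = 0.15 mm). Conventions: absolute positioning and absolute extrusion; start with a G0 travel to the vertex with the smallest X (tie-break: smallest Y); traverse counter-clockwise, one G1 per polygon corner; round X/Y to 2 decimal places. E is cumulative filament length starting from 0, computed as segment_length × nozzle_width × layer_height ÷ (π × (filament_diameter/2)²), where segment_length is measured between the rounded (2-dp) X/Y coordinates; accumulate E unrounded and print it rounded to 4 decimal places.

At z = 0.15 mm: the r=5 cylinder gives a regular 16-gon of circumradius 5 (constant along its height). The outline is a single polygon with 16 vertices. Extrusion per mm of travel: 0.4 × 0.15 / (π × 0.875²) = 0.024945. Accumulating E over each segment gives final E = 0.7788.

G0 X-5.00 Y0.00 Z0.15
G1 X-4.62 Y-1.91 E0.0486
G1 X-3.54 Y-3.54 E0.0974
G1 X-1.91 Y-4.62 E0.1461
G1 X0.00 Y-5.00 E0.1947
G1 X1.91 Y-4.62 E0.2433
G1 X3.54 Y-3.54 E0.2921
G1 X4.62 Y-1.91 E0.3408
G1 X5.00 Y0.00 E0.3894
G1 X4.62 Y1.91 E0.4380
G1 X3.54 Y3.54 E0.4868
G1 X1.91 Y4.62 E0.5355
G1 X0.00 Y5.00 E0.5841
G1 X-1.91 Y4.62 E0.6327
G1 X-3.54 Y3.54 E0.6815
G1 X-4.62 Y1.91 E0.7303
G1 X-5.00 Y0.00 E0.7788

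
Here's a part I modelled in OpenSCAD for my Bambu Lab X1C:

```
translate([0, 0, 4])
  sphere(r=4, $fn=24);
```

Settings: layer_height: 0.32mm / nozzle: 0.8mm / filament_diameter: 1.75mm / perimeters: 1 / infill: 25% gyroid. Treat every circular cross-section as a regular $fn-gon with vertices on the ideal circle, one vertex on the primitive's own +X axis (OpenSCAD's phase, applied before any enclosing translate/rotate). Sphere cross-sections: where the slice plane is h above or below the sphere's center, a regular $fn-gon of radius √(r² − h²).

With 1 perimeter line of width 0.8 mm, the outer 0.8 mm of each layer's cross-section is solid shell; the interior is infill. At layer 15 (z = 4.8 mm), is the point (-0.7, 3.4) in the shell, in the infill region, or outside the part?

At z = 4.8 mm: the sphere: section is a regular 24-gon, circumradius = √(r²−h²) = √(4²−0.8²) = 3.919. Overall, the cross-section is a single solid region. The nearest boundary edge runs (0.00, 3.92)→(-1.01, 3.79); distance from the point to it = 0.42 mm. The point is inside the cross-section, 0.42 mm from the nearest boundary — within the 0.8 mm shell band (1 × 0.8).

shell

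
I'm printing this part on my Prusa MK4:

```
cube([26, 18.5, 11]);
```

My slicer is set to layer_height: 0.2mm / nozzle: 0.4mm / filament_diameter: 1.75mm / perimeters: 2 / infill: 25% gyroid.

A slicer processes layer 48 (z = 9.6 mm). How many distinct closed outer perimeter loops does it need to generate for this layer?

1

At z = 9.6 mm: the cube is present — its section is the full 26×18.5 rectangle. The result has 1 disconnected region.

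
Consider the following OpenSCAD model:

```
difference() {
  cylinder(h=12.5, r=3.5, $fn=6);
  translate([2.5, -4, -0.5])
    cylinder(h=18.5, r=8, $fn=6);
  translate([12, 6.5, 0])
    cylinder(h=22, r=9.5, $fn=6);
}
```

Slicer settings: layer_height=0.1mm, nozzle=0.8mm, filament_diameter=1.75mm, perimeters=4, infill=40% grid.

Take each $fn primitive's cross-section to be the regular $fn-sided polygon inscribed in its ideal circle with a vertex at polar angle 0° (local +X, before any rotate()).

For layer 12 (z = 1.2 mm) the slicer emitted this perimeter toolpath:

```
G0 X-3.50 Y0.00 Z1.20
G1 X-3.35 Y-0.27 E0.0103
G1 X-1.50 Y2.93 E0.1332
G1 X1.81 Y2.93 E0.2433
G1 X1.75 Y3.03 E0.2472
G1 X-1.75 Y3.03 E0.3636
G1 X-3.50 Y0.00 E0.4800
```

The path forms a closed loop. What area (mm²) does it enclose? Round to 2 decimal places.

Apply the shoelace formula to the sequence of (X, Y) vertices; enclosed area = 1.30 mm².

1.30 mm²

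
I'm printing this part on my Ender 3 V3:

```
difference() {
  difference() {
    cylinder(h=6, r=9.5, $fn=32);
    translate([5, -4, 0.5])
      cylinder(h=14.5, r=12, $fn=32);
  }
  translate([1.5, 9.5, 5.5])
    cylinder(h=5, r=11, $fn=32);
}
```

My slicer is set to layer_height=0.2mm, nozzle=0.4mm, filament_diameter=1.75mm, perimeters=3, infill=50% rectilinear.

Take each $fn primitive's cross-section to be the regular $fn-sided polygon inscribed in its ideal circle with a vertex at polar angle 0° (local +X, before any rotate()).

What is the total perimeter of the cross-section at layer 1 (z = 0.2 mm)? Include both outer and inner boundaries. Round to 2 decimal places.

At z = 0.2 mm: the r=9.5 cylinder gives a regular 32-gon of circumradius 9.5 (constant along its height) (perimeter = 2·32·9.500·sin(180°/32) = 59.59 mm); the cylinder at (5, -4) does not reach this height (z outside [0.5, 15]); Taking the first minus the rest: none of the subtracted shapes is present at this height, so the r=9.5 cylinder is unchanged — boundary = 59.59 mm; the cylinder at (1.5, 9.5) does not reach this height (z outside [5.5, 10.5]); After the difference (first − rest): none of the subtracted shapes is present at this height, so that combined region is unchanged — boundary = 59.59 mm. Overall, the cross-section is a single solid region. Total boundary length (outer) = 59.59 mm.

59.59 mm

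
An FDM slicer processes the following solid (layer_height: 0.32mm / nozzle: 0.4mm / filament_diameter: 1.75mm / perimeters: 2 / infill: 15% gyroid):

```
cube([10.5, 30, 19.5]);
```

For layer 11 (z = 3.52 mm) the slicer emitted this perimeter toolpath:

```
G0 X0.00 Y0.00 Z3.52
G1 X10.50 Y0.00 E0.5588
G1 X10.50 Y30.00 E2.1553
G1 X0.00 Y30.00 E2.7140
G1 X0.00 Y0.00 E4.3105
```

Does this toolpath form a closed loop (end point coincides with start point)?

Start point (G0): (0.00, 0.00). End point (last G1): the path returns to the start — closed.

yes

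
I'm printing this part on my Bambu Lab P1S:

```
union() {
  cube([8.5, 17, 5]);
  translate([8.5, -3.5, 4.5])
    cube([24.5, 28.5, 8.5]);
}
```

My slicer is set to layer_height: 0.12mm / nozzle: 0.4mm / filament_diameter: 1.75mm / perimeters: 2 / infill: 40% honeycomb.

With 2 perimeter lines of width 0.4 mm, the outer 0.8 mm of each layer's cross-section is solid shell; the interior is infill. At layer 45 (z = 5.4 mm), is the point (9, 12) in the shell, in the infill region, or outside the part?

shell

At z = 5.4 mm: the cube is not intersected at this z (z outside [0, 5]); the cube at (8.5, -3.5) (footprint 24.5×28.5) is included at this height; Merging all regions: only the 24.5×28.5 cube at (8.5, -3.5) is present, so the union is just that shape — 1 connected region. Overall, the cross-section is a single solid region. The nearest boundary edge runs (8.50, 25.00)→(8.50, -3.50); distance from the point to it = 0.50 mm. The point is inside the cross-section, 0.50 mm from the nearest boundary — within the 0.8 mm shell band (2 × 0.4).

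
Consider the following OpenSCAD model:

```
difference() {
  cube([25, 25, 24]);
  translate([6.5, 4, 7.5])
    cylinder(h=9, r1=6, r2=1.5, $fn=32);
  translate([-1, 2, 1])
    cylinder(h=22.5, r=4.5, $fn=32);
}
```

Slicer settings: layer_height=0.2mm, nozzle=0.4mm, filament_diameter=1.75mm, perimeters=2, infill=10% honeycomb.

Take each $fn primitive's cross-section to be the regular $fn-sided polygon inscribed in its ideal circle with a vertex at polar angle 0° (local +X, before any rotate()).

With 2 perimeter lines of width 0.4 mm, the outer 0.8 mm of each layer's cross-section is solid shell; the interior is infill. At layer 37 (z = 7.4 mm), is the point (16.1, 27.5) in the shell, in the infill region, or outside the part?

outside

At z = 7.4 mm: the 25×25 cube contributes its full rectangle; the cone at (6.5, 4) is absent (z outside [7.5, 16.5]); the r=4.5 cylinder at (-1, 2) gives a regular 32-gon of circumradius 4.5 (constant along its height); After the difference (first − rest): starting from the 25×25 cube, the r=4.5 cylinder at (-1, 2) partially overlaps it — only the 18.02 mm² overlap (of its 63.21 mm²) is removed, clipping the outline — 1 connected region. Overall, the cross-section is a single solid region. The nearest boundary edge runs (0.00, 25.00)→(25.00, 25.00); distance from the point to it = 2.50 mm. The point is not inside any of the regions above, so it lies outside the cross-section (2.50 mm from the nearest boundary).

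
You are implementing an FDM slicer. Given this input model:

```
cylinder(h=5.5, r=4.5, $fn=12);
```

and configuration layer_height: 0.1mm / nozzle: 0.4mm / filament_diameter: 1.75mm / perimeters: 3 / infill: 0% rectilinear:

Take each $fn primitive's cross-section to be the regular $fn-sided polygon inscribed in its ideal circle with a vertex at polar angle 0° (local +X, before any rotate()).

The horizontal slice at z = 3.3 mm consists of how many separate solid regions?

1

At z = 3.3 mm: the r=4.5 cylinder gives a regular 12-gon of circumradius 4.5 (constant along its height). The result has 1 disconnected region.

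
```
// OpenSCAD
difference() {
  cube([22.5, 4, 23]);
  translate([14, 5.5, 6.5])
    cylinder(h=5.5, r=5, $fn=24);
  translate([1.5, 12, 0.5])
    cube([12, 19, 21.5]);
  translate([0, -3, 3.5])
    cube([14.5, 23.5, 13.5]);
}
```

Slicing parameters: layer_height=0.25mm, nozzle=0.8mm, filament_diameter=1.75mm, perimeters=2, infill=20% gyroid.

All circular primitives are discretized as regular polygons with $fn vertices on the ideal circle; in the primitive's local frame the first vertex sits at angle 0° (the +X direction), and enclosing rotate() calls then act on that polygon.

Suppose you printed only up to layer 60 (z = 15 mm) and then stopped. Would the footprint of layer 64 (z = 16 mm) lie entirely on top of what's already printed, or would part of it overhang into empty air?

entirely on top

Compare the two slices. At z = 15: the cube (footprint 22.5×4) is included at this height (area 90.00 mm²); the cylinder at (14, 5.5) does not reach this height (z outside [6.5, 12]); the cube at (1.5, 12) (footprint 12×19) is included at this height (area 228.00 mm²); the cube at (0, -3) is present — its section is the full 14.5×23.5 rectangle (area 340.75 mm²); Taking the first minus the rest: starting from the 22.5×4 cube (90.00 mm²), the 12×19 cube at (1.5, 12) misses the remaining region (no effect); the 14.5×23.5 cube at (0, -3) partially overlaps it — only the 58.00 mm² overlap (of its 340.75 mm²) is removed, clipping the outline — area = 32.00 mm². At z = 16: the cube (footprint 22.5×4) is included at this height (area 90.00 mm²); the cylinder at (14, 5.5) is absent (z outside [6.5, 12]); the 12×19 cube at (1.5, 12) contributes its full rectangle (area 228.00 mm²); the 14.5×23.5 cube at (0, -3) contributes its full rectangle (area 340.75 mm²); After the difference (first − rest): starting from the 22.5×4 cube (90.00 mm²), the 12×19 cube at (1.5, 12) misses the remaining region (no effect); the 14.5×23.5 cube at (0, -3) partially overlaps it — only the 58.00 mm² overlap (of its 340.75 mm²) is removed, clipping the outline — area = 32.00 mm². Checking containment: the cross-section at z = 16 is a subset of the cross-section at z = 15.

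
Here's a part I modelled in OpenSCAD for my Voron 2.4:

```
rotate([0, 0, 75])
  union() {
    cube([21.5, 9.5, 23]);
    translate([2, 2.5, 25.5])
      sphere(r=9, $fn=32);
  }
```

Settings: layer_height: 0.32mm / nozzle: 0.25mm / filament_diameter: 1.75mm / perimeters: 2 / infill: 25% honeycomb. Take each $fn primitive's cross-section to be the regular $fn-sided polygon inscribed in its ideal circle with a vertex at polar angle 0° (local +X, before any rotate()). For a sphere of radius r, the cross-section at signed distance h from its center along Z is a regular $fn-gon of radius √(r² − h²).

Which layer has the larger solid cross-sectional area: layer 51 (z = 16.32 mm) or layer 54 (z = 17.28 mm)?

Layer 51 (z = 16.32): the 21.5×9.5 cube contributes its full rectangle (area 204.25 mm²); the sphere at (2, 2.5) is absent (|z−center|=9.180 > r=9); Taking the union: only the 21.5×9.5 cube is present, so the union is just that shape — area = 204.25 mm²; (rotated 75° about Z; rotation is an isometry so areas/perimeters/island counts are preserved). So its area = 204.25 mm². Layer 54 (z = 17.28): the cube (footprint 21.5×9.5) is included at this height (area 204.25 mm²); the r=9 sphere at (2, 2.5) contributes a regular 32-gon of circumradius √(9²−8.22²) = 3.665 (area = (32/2)·3.665²·sin(360°/32) = 41.93 mm²); Taking the union: the regions partially overlap — summed areas 246.18 mm² minus the doubly-counted overlap 30.76 mm² gives 215.41 mm² — area = 215.41 mm²; (rotated 75° about Z; rotation is an isometry so areas/perimeters/island counts are preserved). So its area = 215.41 mm². Layer 54 is larger (215.41 vs 204.25 mm²).

layer 54 (z = 17.28 mm)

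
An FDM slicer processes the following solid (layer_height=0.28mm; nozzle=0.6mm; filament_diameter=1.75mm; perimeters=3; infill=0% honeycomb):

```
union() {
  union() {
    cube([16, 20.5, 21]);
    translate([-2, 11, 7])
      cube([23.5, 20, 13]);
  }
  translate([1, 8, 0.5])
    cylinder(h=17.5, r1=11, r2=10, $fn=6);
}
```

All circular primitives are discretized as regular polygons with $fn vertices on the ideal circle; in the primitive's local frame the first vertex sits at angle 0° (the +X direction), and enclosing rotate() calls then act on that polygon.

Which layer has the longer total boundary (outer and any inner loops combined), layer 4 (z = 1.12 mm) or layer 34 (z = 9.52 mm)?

layer 34 (z = 9.52 mm)

Layer 4 (z = 1.12): the cube is present — its section is the full 16×20.5 rectangle (perimeter 73.00 mm); the cube at (-2, 11) is absent (z outside [7, 20]); Combining (union): only the 16×20.5 cube is present, so the union is just that shape — boundary = 73.00 mm; the cone at (1, 8) contributes a regular 6-gon of circumradius 10.965 (interpolated between r1=11 and r2=10 at t=0.035) (perimeter = 2·6·10.965·sin(180°/6) = 65.79 mm); Taking the union: the regions partially overlap (shared area 164.82 mm²), so the edge portions inside another operand are dropped and the merged outline is re-measured after clipping — boundary = 87.26 mm. So its perimeter = 87.26 mm. Layer 34 (z = 9.52): the cube (footprint 16×20.5) is included at this height (perimeter 73.00 mm); the cube at (-2, 11) is present — its section is the full 23.5×20 rectangle (perimeter 87.00 mm); Combining (union): the regions partially overlap (shared area 152.00 mm²), so the edge portions inside another operand are dropped and the merged outline is re-measured after clipping — boundary = 109.00 mm; the cone at (1, 8) contributes a regular 6-gon of circumradius 10.485 (interpolated between r1=11 and r2=10 at t=0.515) (perimeter = 2·6·10.485·sin(180°/6) = 62.91 mm); Combining (union): the regions partially overlap (shared area 166.04 mm²), so the edge portions inside another operand are dropped and the merged outline is re-measured after clipping — boundary = 118.00 mm. So its perimeter = 118.00 mm. Layer 34 is larger (118.00 vs 87.26 mm).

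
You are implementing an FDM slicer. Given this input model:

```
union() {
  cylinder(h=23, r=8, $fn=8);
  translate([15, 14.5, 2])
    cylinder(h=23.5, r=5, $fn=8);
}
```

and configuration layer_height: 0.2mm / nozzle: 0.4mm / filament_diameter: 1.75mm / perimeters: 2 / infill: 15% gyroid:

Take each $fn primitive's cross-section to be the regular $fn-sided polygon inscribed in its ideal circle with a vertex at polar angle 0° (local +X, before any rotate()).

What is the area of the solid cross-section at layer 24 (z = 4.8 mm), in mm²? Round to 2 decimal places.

At z = 4.8 mm: the cylinder: section is a regular 8-gon, circumradius r=8 (area = (8/2)·8.000²·sin(360°/8) = 181.02 mm²); the r=5 cylinder at (15, 14.5) contributes a regular 8-gon of circumradius 5 (area = (8/2)·5.000²·sin(360°/8) = 70.71 mm²); Combining (union): the 2 present regions are separate (no shared area or edge), so areas and boundary lengths simply add and each stays a separate island — area = 251.73 mm². Overall, the cross-section has 2 separate islands. Net area = 251.73 mm².

251.73 mm²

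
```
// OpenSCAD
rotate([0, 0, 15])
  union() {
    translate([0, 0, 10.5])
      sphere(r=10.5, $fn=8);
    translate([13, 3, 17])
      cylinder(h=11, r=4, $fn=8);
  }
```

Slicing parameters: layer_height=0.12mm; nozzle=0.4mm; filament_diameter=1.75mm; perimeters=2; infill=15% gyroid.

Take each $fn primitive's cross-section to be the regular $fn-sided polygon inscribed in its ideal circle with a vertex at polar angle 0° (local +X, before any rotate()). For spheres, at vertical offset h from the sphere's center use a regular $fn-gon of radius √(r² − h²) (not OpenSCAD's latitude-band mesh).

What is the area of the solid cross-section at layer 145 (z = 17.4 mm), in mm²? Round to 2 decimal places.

222.43 mm²

At z = 17.4 mm: the sphere: section is a regular 8-gon, circumradius = √(r²−h²) = √(10.5²−6.9²) = 7.915 (area = (8/2)·7.915²·sin(360°/8) = 177.17 mm²); the r=4 cylinder at (13, 3) gives a regular 8-gon of circumradius 4 (constant along its height) (area = (8/2)·4.000²·sin(360°/8) = 45.25 mm²); Taking the union: the 2 present regions are separate (no shared area or edge), so areas and boundary lengths simply add and each stays a separate island — area = 222.43 mm²; (rotated 15° about Z; rotation is an isometry so areas/perimeters/island counts are preserved). Overall, the cross-section has 2 separate islands. Net area = 222.43 mm².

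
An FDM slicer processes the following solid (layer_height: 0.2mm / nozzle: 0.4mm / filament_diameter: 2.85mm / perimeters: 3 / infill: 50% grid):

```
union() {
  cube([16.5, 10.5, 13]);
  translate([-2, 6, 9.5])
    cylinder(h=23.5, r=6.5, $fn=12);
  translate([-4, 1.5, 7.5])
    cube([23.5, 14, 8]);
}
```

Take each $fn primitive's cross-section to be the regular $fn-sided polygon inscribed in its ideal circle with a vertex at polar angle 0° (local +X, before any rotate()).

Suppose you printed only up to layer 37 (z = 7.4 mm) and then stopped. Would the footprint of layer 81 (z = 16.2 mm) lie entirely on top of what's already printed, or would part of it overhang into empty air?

Compare the two slices. At z = 7.4: the cube (footprint 16.5×10.5) is included at this height (area 173.25 mm²); the cylinder at (-2, 6) is absent (z outside [9.5, 33]); the cube at (-4, 1.5) is absent (z outside [7.5, 15.5]); Merging all regions: only the 16.5×10.5 cube is present, so the union is just that shape — area = 173.25 mm². At z = 16.2: the cube is absent (z outside [0, 13]); the cylinder at (-2, 6): section is a regular 12-gon, circumradius r=6.5 (area = (12/2)·6.500²·sin(360°/12) = 126.75 mm²); the cube at (-4, 1.5) does not reach this height (z outside [7.5, 15.5]); Combining (union): only the r=6.5 cylinder at (-2, 6) is present, so the union is just that shape — area = 126.75 mm². Checking containment: at z = 16.2 the cross-section extends beyond the z = 7.4 cross-section by about 90.56 mm².

part overhangs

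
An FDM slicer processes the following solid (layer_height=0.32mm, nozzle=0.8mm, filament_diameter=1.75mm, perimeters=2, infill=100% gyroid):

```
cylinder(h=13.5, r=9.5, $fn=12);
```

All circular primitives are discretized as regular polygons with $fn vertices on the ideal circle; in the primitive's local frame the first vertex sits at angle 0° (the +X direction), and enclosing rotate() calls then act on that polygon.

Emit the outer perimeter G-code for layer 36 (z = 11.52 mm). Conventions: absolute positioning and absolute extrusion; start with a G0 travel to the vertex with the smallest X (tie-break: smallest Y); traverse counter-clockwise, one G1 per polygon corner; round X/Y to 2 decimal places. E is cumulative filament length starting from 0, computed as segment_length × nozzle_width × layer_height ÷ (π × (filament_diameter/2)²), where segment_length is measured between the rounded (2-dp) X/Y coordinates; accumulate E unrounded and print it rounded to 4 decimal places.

At z = 11.52 mm: the r=9.5 cylinder gives a regular 12-gon of circumradius 9.5 (constant along its height). The outline is a single polygon with 12 vertices. Extrusion per mm of travel: 0.8 × 0.32 / (π × 0.875²) = 0.106432. Accumulating E over each segment gives final E = 6.2817.

G0 X-9.50 Y0.00 Z11.52
G1 X-8.23 Y-4.75 E0.5233
G1 X-4.75 Y-8.23 E1.0471
G1 X0.00 Y-9.50 E1.5704
G1 X4.75 Y-8.23 E2.0937
G1 X8.23 Y-4.75 E2.6175
G1 X9.50 Y0.00 E3.1409
G1 X8.23 Y4.75 E3.6642
G1 X4.75 Y8.23 E4.1880
G1 X0.00 Y9.50 E4.7113
G1 X-4.75 Y8.23 E5.2346
G1 X-8.23 Y4.75 E5.7584
G1 X-9.50 Y0.00 E6.2817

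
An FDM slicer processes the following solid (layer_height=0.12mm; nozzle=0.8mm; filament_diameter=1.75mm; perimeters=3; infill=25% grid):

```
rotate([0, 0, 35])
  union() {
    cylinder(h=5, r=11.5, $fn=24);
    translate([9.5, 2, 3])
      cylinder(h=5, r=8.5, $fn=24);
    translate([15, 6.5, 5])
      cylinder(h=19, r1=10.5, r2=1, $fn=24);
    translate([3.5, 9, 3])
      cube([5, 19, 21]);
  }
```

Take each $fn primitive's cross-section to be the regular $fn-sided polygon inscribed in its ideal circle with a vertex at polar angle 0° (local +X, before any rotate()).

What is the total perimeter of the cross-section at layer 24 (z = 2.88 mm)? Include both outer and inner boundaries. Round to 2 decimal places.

72.05 mm

At z = 2.88 mm: the cylinder: section is a regular 24-gon, circumradius r=11.5 (perimeter = 2·24·11.500·sin(180°/24) = 72.05 mm); the cylinder at (9.5, 2) does not reach this height (z outside [3, 8]); the cone at (15, 6.5) is not intersected at this z (z outside [5, 24]); the cube at (3.5, 9) is not intersected at this z (z outside [3, 24]); Merging all regions: only the r=11.5 cylinder is present, so the union is just that shape — boundary = 72.05 mm; (rotated 35° about Z; rotation is an isometry so areas/perimeters/island counts are preserved). Overall, the cross-section is a single solid region. Total boundary length (outer) = 72.05 mm.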